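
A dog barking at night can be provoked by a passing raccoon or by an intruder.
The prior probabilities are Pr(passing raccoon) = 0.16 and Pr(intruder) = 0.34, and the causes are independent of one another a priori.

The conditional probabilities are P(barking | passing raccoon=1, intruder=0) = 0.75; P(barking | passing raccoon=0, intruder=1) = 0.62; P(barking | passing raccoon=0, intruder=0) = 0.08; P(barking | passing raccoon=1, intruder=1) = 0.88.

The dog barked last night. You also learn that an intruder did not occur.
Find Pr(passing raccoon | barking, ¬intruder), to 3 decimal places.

By total probability over both values of passing raccoon:
  P(barking | ¬intruder) = 0.08×0.84 + 0.75×0.16
        = 0.067200 + 0.120000 = 0.187200
The terms with passing raccoon present sum to 0.120000, so
  P(passing raccoon | barking, ¬intruder) = 0.120000 / 0.187200 ≈ 0.641

Pr(passing raccoon | barking, ¬intruder) ≈ 0.641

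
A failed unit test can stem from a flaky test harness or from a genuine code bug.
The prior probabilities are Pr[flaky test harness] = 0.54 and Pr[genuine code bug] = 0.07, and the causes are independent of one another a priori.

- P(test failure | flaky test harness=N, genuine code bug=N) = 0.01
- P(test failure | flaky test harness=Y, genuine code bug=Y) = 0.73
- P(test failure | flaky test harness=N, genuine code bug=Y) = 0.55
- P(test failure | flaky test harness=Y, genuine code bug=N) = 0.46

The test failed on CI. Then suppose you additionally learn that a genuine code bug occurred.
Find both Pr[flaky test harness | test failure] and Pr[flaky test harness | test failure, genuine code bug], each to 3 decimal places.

Pr[flaky test harness | test failure] ≈ 0.922; Pr[flaky test harness | test failure, genuine code bug] ≈ 0.609

P(test failure) = 0.01·0.46·0.93 + 0.55·0.46·0.07 + 0.46·0.54·0.93 + 0.73·0.54·0.07 = 0.004278 + 0.017710 + 0.231012 + 0.027594 = 0.280594
The flaky test harness-present share is 0.231012 + 0.027594 = 0.258606.
So P(flaky test harness | test failure) = 0.258606/0.280594 ≈ 0.922.

Now also conditioning on genuine code bug=true:
Weight on flaky test harness=true, given the evidence: 0.73*0.54 = 0.394200
Denominator P(test failure | genuine code bug): 0.55*0.46 + 0.73*0.54 = 0.647200
Posterior = 0.394200 / 0.647200 ≈ 0.609
This is intercausal reasoning (explaining away): once genuine code bug accounts for the test failure, flaky test harness becomes less likely.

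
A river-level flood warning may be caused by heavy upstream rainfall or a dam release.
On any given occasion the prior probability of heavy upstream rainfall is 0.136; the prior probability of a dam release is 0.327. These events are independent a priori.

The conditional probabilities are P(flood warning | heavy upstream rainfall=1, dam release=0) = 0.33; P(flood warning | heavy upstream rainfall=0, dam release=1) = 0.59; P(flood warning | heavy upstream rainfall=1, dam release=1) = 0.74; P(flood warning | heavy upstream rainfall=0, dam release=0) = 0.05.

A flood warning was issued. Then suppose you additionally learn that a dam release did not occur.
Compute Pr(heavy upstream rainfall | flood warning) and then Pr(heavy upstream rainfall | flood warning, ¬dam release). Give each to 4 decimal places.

Pr(heavy upstream rainfall | flood warning) ≈ 0.2438; Pr(heavy upstream rainfall | flood warning, ¬dam release) ≈ 0.5095

Numerator (weight on configurations with heavy upstream rainfall): 0.030204 + 0.032909 = 0.063113
Denominator P(flood warning): 0.05×0.864×0.673 + 0.59×0.864×0.327 + 0.33×0.136×0.673 + 0.74×0.136×0.327 = 0.258879
P(heavy upstream rainfall | flood warning) = 0.063113/0.258879 ≈ 0.2438

Now also conditioning on dam release≠true:
P(flood warning | ¬dam release) = 0.05×0.864 + 0.33×0.136 = 0.043200 + 0.044880 = 0.088080
Of this, 0.044880 comes from 0.33×0.136 (the heavy upstream rainfall=true cases).
P(heavy upstream rainfall | flood warning, ¬dam release) = 0.044880 / 0.088080 ≈ 0.5095
Ruling out dam release raises the posterior on heavy upstream rainfall — the flip side of explaining away.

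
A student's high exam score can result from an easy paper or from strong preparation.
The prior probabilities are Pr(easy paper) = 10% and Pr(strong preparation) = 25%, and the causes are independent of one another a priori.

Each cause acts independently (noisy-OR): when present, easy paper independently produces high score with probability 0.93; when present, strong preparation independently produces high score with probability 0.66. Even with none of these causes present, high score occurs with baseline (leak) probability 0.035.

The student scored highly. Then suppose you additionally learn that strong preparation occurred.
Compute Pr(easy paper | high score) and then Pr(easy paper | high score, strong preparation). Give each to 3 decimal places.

Pr(easy paper | high score) ≈ 0.351; Pr(easy paper | high score, strong preparation) ≈ 0.139

Under noisy-OR, P(high score | causes) = 1 − (1−0.035)·∏(1−qᵢ) over the active causes.
P(high score) = 0.035×0.9×0.75 + 0.6719×0.9×0.25 + 0.93245×0.1×0.75 + 0.977033×0.1×0.25 = 0.023625 + 0.151178 + 0.069934 + 0.024426 = 0.269163
Of this, 0.094360 comes from 0.069934 + 0.024426 (the easy paper=true cases).
So P(easy paper | high score) = 0.094360/0.269163 ≈ 0.351.

With the extra evidence:
P(high score | strong preparation) = 0.6719·0.9 + 0.977033·0.1 = 0.604710 + 0.097703 = 0.702413
Restricting to configurations with easy paper present: 0.977033·0.1 = 0.097703.
Hence the posterior is 0.097703/0.702413 ≈ 0.139.
The drop from 0.351 to 0.139 is the explaining-away (discounting) effect.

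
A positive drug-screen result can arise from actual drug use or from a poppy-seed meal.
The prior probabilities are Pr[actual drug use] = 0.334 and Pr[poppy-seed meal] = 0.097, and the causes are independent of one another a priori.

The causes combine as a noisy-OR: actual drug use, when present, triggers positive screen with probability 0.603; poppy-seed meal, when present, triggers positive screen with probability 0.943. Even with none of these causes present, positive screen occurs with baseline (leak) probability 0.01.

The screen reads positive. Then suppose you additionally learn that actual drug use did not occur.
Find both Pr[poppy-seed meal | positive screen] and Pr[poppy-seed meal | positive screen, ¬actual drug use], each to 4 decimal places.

Pr[poppy-seed meal | positive screen] ≈ 0.3288; Pr[poppy-seed meal | positive screen, ¬actual drug use] ≈ 0.9102

Under noisy-OR, P(positive screen | causes) = 1 − (1−0.01)·∏(1−qᵢ) over the active causes.
By total probability over the 4 (actual drug use, poppy-seed meal) configurations:
  P(positive screen) = 0.01*0.666*0.903 + 0.94357*0.666*0.097 + 0.60697*0.334*0.903 + 0.977597*0.334*0.097
        = 0.006014 + 0.060957 + 0.183063 + 0.031672 = 0.281706
Keeping only the poppy-seed meal-present terms gives 0.092629, so
  P(poppy-seed meal | positive screen) = 0.092629 / 0.281706 ≈ 0.3288

Now condition on the additional information:
Enumerate both values of poppy-seed meal and weight by the priors:
  P(positive screen | ¬actual drug use) = 0.01*0.903 + 0.94357*0.097
        = 0.009030 + 0.091526 = 0.100556
Configurations with poppy-seed meal contribute 0.091526, so
  P(poppy-seed meal | positive screen, ¬actual drug use) = 0.091526 / 0.100556 ≈ 0.9102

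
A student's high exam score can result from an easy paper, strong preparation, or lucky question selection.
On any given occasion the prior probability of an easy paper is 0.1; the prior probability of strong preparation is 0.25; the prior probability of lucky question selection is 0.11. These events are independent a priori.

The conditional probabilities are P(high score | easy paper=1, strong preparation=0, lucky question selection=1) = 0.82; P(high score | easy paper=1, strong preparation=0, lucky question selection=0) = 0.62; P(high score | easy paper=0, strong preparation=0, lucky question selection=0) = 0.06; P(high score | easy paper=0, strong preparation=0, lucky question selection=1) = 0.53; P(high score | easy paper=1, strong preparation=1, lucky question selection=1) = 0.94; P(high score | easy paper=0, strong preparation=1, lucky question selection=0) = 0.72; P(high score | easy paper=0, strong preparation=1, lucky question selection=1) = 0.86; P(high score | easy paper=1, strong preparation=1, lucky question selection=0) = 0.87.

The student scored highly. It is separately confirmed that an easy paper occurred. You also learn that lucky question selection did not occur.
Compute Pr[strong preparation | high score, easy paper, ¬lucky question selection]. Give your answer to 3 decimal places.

For the numerator, keep only strong preparation=true terms: 0.87·0.25 = 0.217500
Denominator P(high score | easy paper, ¬lucky question selection): 0.62·0.75 + 0.87·0.25 = 0.682500
P(strong preparation | high score, easy paper, ¬lucky question selection) = 0.217500/0.682500 ≈ 0.319

Pr[strong preparation | high score, easy paper, ¬lucky question selection] ≈ 0.319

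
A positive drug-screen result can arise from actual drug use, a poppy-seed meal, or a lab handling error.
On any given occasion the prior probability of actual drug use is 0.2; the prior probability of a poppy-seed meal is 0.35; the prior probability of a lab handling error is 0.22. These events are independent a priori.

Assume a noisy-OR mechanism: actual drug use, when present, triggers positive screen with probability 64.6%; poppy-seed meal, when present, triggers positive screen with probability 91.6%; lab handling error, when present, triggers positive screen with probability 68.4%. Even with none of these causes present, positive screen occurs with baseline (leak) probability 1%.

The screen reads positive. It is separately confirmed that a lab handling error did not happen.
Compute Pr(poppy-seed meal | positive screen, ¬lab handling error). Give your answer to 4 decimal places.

Pr(poppy-seed meal | positive screen, ¬lab handling error) ≈ 0.7836

Under noisy-OR, P(positive screen | causes) = 1 − (1−0.01)·∏(1−qᵢ) over the active causes.
By total probability over the 4 (actual drug use, poppy-seed meal) configurations:
  P(positive screen | ¬lab handling error) = 0.01×0.8×0.65 + 0.91684×0.8×0.35 + 0.64954×0.2×0.65 + 0.970561×0.2×0.35
        = 0.005200 + 0.256715 + 0.084440 + 0.067939 = 0.414294
Keeping only the poppy-seed meal-present terms gives 0.324654, so
  P(poppy-seed meal | positive screen, ¬lab handling error) = 0.324654 / 0.414294 ≈ 0.7836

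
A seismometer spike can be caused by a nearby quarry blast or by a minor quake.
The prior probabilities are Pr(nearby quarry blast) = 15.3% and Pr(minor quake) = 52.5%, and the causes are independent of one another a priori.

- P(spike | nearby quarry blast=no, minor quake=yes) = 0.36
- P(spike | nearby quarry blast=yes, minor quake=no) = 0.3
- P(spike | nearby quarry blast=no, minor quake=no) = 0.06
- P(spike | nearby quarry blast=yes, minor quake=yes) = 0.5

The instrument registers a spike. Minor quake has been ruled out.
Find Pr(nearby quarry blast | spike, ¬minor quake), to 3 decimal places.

Pr(nearby quarry blast | spike, ¬minor quake) ≈ 0.475

Sum P(spike|·) weighted by the priors over both values of nearby quarry blast:
  P(spike | ¬minor quake) = 0.06·0.847 + 0.3·0.153
        = 0.050820 + 0.045900 = 0.096720
Configurations with nearby quarry blast contribute 0.045900, so
  P(nearby quarry blast | spike, ¬minor quake) = 0.045900 / 0.096720 ≈ 0.475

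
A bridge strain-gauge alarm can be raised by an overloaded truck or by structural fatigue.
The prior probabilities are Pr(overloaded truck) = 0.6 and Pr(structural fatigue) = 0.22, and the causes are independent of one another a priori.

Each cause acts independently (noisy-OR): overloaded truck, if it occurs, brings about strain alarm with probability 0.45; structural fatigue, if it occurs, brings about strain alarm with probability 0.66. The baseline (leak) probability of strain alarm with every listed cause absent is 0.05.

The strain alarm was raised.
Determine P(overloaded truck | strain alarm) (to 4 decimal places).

Under noisy-OR, P(strain alarm | causes) = 1 − (1−0.05)·∏(1−qᵢ) over the active causes.
For the numerator, keep only overloaded truck=true terms: 0.223470 + 0.108550 = 0.332020
Denominator P(strain alarm): 0.05×0.4×0.78 + 0.677×0.4×0.22 + 0.4775×0.6×0.78 + 0.82235×0.6×0.22 = 0.407196
P(overloaded truck | strain alarm) = 0.332020/0.407196 ≈ 0.8154

P(overloaded truck | strain alarm) ≈ 0.8154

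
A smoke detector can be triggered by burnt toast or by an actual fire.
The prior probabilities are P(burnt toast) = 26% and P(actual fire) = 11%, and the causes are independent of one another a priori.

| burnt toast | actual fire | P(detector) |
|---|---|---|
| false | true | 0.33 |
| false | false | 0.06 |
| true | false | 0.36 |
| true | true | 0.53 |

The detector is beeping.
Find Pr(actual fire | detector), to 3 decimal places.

Pr(actual fire | detector) ≈ 0.255

Enumerate the 4 (burnt toast, actual fire) configurations and weight by the priors:
  P(detector) = 0.06*0.74*0.89 + 0.33*0.74*0.11 + 0.36*0.26*0.89 + 0.53*0.26*0.11
        = 0.039516 + 0.026862 + 0.083304 + 0.015158 = 0.164840
The terms with actual fire present sum to 0.042020, so
  P(actual fire | detector) = 0.042020 / 0.164840 ≈ 0.255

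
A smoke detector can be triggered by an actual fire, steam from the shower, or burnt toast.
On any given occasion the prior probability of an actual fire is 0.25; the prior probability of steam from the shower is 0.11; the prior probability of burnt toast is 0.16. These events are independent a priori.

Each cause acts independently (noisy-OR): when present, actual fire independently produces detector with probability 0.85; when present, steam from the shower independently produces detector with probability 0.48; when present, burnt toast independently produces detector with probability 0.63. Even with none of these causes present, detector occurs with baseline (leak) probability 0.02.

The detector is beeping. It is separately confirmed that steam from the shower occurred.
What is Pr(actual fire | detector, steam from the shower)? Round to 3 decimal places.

Pr(actual fire | detector, steam from the shower) ≈ 0.364

Under noisy-OR, P(detector | causes) = 1 − (1−0.02)·∏(1−qᵢ) over the active causes.
For the numerator, keep only actual fire=true terms: 0.193948 + 0.038869 = 0.232817
Normalizer over all consistent configurations: 0.4904·0.75·0.84 + 0.811448·0.75·0.16 + 0.92356·0.25·0.84 + 0.971717·0.25·0.16 = 0.639143
P(actual fire | detector, steam from the shower) = 0.232817/0.639143 ≈ 0.364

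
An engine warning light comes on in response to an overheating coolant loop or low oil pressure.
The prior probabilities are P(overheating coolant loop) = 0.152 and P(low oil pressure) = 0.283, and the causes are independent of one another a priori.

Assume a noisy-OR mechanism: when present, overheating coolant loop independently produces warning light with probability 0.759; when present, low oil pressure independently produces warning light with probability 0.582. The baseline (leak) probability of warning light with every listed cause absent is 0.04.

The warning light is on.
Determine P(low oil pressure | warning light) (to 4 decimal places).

P(low oil pressure | warning light) ≈ 0.6281

Under noisy-OR, P(warning light | causes) = 1 − (1−0.04)·∏(1−qᵢ) over the active causes.
Weight on low oil pressure=true, given the evidence: 0.143683 + 0.038856 = 0.182539
Normalizer over all consistent configurations: 0.04·0.848·0.717 + 0.59872·0.848·0.283 + 0.76864·0.152·0.717 + 0.903292·0.152·0.283 = 0.290629
P(low oil pressure | warning light) = 0.182539/0.290629 ≈ 0.6281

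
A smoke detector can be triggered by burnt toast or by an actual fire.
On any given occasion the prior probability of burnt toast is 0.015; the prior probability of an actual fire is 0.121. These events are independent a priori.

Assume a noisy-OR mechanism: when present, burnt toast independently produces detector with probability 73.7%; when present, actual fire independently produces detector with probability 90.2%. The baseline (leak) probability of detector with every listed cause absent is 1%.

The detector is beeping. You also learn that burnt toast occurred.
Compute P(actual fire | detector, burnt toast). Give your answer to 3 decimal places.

Under noisy-OR, P(detector | causes) = 1 − (1−0.01)·∏(1−qᵢ) over the active causes.
By total probability over both values of actual fire:
  P(detector | burnt toast) = 0.73963×0.879 + 0.974484×0.121
        = 0.650135 + 0.117913 = 0.768048
Configurations with actual fire contribute 0.117913, so
  P(actual fire | detector, burnt toast) = 0.117913 / 0.768048 ≈ 0.154

P(actual fire | detector, burnt toast) ≈ 0.154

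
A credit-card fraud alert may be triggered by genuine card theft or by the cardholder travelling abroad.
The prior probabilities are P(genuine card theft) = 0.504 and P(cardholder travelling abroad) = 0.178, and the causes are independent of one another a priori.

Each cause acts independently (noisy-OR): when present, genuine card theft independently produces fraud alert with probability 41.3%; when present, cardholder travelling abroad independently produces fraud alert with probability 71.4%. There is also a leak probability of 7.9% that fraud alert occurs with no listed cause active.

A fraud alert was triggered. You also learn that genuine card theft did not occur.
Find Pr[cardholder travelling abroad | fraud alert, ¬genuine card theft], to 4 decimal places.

Under noisy-OR, P(fraud alert | causes) = 1 − (1−0.079)·∏(1−qᵢ) over the active causes.
Sum P(fraud alert|·) weighted by the priors over both values of cardholder travelling abroad:
  P(fraud alert | ¬genuine card theft) = 0.079*0.822 + 0.736594*0.178
        = 0.064938 + 0.131114 = 0.196052
The terms with cardholder travelling abroad present sum to 0.131114, so
  P(cardholder travelling abroad | fraud alert, ¬genuine card theft) = 0.131114 / 0.196052 ≈ 0.6688

Pr[cardholder travelling abroad | fraud alert, ¬genuine card theft] ≈ 0.6688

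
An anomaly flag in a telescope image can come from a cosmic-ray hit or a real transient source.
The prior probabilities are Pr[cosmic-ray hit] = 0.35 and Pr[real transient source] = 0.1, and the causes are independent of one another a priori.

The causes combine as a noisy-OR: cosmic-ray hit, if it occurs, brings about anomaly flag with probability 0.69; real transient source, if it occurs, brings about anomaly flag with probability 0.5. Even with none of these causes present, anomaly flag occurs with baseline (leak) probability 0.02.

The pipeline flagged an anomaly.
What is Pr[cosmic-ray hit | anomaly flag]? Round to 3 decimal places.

Under noisy-OR, P(anomaly flag | causes) = 1 − (1−0.02)·∏(1−qᵢ) over the active causes.
P(anomaly flag) = 0.02·0.65·0.9 + 0.51·0.65·0.1 + 0.6962·0.35·0.9 + 0.8481·0.35·0.1 = 0.011700 + 0.033150 + 0.219303 + 0.029683 = 0.293836
Restricting to configurations with cosmic-ray hit present: 0.219303 + 0.029683 = 0.248986.
P(cosmic-ray hit | anomaly flag) = 0.248986 / 0.293836 ≈ 0.847

Pr[cosmic-ray hit | anomaly flag] ≈ 0.847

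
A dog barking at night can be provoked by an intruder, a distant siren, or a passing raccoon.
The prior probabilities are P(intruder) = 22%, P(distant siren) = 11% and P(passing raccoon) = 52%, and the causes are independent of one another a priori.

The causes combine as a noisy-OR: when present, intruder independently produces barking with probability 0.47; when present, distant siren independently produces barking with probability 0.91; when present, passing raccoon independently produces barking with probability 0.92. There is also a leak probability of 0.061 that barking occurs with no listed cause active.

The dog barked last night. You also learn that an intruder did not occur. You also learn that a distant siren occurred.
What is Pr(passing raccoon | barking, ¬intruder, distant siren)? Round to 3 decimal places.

Under noisy-OR, P(barking | causes) = 1 − (1−0.061)·∏(1−qᵢ) over the active causes.
P(barking | ¬intruder, distant siren) = 0.91549×0.48 + 0.993239×0.52 = 0.439435 + 0.516484 = 0.955919
Restricting to configurations with passing raccoon present: 0.993239×0.52 = 0.516484.
P(passing raccoon | barking, ¬intruder, distant siren) = 0.516484 / 0.955919 ≈ 0.540

Pr(passing raccoon | barking, ¬intruder, distant siren) ≈ 0.540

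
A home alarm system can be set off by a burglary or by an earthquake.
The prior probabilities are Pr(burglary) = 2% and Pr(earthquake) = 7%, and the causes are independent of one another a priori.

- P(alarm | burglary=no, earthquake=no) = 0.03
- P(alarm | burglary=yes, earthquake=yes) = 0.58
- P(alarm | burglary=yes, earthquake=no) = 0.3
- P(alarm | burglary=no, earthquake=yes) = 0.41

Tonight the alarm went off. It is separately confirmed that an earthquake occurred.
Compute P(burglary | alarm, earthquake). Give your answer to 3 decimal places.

For the numerator, keep only burglary=true terms: 0.58·0.02 = 0.011600
Normalizer over all consistent configurations: 0.41·0.98 + 0.58·0.02 = 0.413400
Posterior = 0.011600 / 0.413400 ≈ 0.028

P(burglary | alarm, earthquake) ≈ 0.028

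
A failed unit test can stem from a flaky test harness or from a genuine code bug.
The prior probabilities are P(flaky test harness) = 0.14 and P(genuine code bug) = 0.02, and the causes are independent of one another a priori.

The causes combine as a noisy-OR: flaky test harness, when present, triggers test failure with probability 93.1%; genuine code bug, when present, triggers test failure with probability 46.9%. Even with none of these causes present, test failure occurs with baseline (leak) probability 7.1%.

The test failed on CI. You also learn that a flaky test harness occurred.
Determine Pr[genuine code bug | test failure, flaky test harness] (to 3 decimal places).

Pr[genuine code bug | test failure, flaky test harness] ≈ 0.021

Under noisy-OR, P(test failure | causes) = 1 − (1−0.071)·∏(1−qᵢ) over the active causes.
Sum P(test failure|·) weighted by the priors over both values of genuine code bug:
  P(test failure | flaky test harness) = 0.935899*0.98 + 0.965962*0.02
        = 0.917181 + 0.019319 = 0.936500
Configurations with genuine code bug contribute 0.019319, so
  P(genuine code bug | test failure, flaky test harness) = 0.019319 / 0.936500 ≈ 0.021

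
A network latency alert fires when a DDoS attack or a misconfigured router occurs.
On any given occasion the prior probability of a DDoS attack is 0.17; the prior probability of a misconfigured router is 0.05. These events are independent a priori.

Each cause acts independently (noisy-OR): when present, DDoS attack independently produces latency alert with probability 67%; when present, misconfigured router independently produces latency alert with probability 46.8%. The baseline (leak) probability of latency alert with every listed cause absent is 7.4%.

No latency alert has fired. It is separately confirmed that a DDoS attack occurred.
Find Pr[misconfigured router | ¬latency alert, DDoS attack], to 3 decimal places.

Pr[misconfigured router | ¬latency alert, DDoS attack] ≈ 0.027

Under noisy-OR, P(latency alert | causes) = 1 − (1−0.074)·∏(1−qᵢ) over the active causes.
Enumerate both values of misconfigured router and weight by the priors:
  P(¬latency alert | DDoS attack) = 0.30558*0.95 + 0.162569*0.05
        = 0.290301 + 0.008128 = 0.298429
The terms with misconfigured router present sum to 0.008128, so
  P(misconfigured router | ¬latency alert, DDoS attack) = 0.008128 / 0.298429 ≈ 0.027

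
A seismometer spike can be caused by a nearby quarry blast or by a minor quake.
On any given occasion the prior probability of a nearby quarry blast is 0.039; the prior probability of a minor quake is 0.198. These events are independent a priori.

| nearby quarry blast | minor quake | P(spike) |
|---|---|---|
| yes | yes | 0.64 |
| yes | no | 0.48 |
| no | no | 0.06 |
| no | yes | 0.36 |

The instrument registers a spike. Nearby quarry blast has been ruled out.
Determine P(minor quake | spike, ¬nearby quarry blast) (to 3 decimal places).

Numerator (weight on configurations with minor quake): 0.36×0.198 = 0.071280
Normalizer over all consistent configurations: 0.06×0.802 + 0.36×0.198 = 0.119400
P(minor quake | spike, ¬nearby quarry blast) = 0.071280/0.119400 ≈ 0.597

P(minor quake | spike, ¬nearby quarry blast) ≈ 0.597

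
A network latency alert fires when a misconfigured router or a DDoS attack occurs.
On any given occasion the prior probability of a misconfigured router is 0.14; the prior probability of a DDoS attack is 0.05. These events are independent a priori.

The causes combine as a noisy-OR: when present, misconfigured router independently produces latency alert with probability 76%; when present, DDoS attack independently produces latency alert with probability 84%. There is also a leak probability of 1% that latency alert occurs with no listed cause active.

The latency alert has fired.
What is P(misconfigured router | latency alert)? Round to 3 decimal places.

Under noisy-OR, P(latency alert | causes) = 1 − (1−0.01)·∏(1−qᵢ) over the active causes.
Sum P(latency alert|·) weighted by the priors over the 4 (misconfigured router, DDoS attack) configurations:
  P(latency alert) = 0.01*0.86*0.95 + 0.8416*0.86*0.05 + 0.7624*0.14*0.95 + 0.961984*0.14*0.05
        = 0.008170 + 0.036189 + 0.101399 + 0.006734 = 0.152492
Configurations with misconfigured router contribute 0.108133, so
  P(misconfigured router | latency alert) = 0.108133 / 0.152492 ≈ 0.709

P(misconfigured router | latency alert) ≈ 0.709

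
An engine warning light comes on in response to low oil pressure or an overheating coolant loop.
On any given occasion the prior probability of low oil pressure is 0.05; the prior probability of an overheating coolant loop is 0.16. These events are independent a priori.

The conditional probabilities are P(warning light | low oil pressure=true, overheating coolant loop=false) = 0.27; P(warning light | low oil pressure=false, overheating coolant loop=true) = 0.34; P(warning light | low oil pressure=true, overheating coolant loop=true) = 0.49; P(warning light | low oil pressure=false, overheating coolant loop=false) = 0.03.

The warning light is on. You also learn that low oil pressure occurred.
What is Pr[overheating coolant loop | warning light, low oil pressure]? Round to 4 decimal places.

Pr[overheating coolant loop | warning light, low oil pressure] ≈ 0.2569

Numerator (weight on configurations with overheating coolant loop): 0.49×0.16 = 0.078400
Denominator P(warning light | low oil pressure): 0.27×0.84 + 0.49×0.16 = 0.305200
Posterior = 0.078400 / 0.305200 ≈ 0.2569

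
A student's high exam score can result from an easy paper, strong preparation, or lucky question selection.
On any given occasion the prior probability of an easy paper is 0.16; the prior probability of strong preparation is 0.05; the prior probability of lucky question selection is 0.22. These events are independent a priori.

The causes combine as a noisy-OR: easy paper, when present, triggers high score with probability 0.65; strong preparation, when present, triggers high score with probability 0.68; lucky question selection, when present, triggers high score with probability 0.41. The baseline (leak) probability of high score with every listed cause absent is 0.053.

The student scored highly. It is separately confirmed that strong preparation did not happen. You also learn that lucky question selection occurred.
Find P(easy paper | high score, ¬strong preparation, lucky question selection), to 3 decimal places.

P(easy paper | high score, ¬strong preparation, lucky question selection) ≈ 0.258

Under noisy-OR, P(high score | causes) = 1 − (1−0.053)·∏(1−qᵢ) over the active causes.
P(high score | ¬strong preparation, lucky question selection) = 0.44127*0.84 + 0.804445*0.16 = 0.370667 + 0.128711 = 0.499378
Of this, 0.128711 comes from 0.804445*0.16 (the easy paper=true cases).
So P(easy paper | high score, ¬strong preparation, lucky question selection) = 0.128711/0.499378 ≈ 0.258.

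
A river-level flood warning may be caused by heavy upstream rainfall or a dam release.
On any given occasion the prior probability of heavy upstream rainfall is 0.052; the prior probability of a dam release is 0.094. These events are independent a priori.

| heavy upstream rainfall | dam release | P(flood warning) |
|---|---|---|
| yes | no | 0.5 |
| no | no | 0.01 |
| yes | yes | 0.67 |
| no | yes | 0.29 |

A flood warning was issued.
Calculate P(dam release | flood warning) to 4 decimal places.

P(flood warning) = 0.01×0.948×0.906 + 0.29×0.948×0.094 + 0.5×0.052×0.906 + 0.67×0.052×0.094 = 0.008589 + 0.025842 + 0.023556 + 0.003275 = 0.061262
Restricting to configurations with dam release present: 0.025842 + 0.003275 = 0.029117.
P(dam release | flood warning) = 0.029117 / 0.061262 ≈ 0.4753

P(dam release | flood warning) ≈ 0.4753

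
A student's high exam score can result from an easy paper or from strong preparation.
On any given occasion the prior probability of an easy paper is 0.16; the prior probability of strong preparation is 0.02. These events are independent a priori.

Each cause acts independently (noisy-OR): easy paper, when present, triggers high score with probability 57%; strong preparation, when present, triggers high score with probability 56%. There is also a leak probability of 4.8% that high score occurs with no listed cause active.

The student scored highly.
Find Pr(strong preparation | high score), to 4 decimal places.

Under noisy-OR, P(high score | causes) = 1 − (1−0.048)·∏(1−qᵢ) over the active causes.
Numerator (weight on configurations with strong preparation): 0.009763 + 0.002624 = 0.012387
The normalizing constant is 0.048×0.84×0.98 + 0.58112×0.84×0.02 + 0.59064×0.16×0.98 + 0.819882×0.16×0.02 = 0.144513
P(strong preparation | high score) = 0.012387/0.144513 ≈ 0.0857

Pr(strong preparation | high score) ≈ 0.0857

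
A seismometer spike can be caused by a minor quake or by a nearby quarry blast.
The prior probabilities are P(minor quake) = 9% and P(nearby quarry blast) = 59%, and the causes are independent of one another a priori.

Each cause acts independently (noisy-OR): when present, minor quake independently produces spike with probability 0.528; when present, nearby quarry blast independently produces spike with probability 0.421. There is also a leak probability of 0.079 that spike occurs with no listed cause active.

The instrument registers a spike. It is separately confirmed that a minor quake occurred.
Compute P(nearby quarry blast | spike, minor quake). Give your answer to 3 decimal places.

Under noisy-OR, P(spike | causes) = 1 − (1−0.079)·∏(1−qᵢ) over the active causes.
By total probability over both values of nearby quarry blast:
  P(spike | minor quake) = 0.565288*0.41 + 0.748302*0.59
        = 0.231768 + 0.441498 = 0.673266
Configurations with nearby quarry blast contribute 0.441498, so
  P(nearby quarry blast | spike, minor quake) = 0.441498 / 0.673266 ≈ 0.656

P(nearby quarry blast | spike, minor quake) ≈ 0.656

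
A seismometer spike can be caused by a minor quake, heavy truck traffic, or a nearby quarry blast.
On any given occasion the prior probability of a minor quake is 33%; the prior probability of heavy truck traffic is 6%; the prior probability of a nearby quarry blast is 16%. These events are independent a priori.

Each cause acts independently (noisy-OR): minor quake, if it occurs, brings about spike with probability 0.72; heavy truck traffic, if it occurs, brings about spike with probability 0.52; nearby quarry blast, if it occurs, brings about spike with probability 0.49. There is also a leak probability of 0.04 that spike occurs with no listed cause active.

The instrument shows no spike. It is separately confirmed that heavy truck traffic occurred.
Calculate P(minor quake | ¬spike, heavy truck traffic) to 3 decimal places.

Under noisy-OR, P(spike | causes) = 1 − (1−0.04)·∏(1−qᵢ) over the active causes.
Enumerate the 4 (minor quake, nearby quarry blast) configurations and weight by the priors:
  P(¬spike | heavy truck traffic) = 0.4608×0.67×0.84 + 0.235008×0.67×0.16 + 0.129024×0.33×0.84 + 0.065802×0.33×0.16
        = 0.259338 + 0.025193 + 0.035765 + 0.003474 = 0.323770
Keeping only the minor quake-present terms gives 0.039239, so
  P(minor quake | ¬spike, heavy truck traffic) = 0.039239 / 0.323770 ≈ 0.121

P(minor quake | ¬spike, heavy truck traffic) ≈ 0.121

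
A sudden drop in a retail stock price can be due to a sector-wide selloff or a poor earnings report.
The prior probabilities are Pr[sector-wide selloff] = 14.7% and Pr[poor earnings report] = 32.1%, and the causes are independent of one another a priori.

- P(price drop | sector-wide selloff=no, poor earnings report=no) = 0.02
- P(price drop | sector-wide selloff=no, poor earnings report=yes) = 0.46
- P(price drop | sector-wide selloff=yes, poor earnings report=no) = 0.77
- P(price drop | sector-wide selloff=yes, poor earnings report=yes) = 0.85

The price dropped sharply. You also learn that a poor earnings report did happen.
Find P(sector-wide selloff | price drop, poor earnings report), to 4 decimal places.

P(sector-wide selloff | price drop, poor earnings report) ≈ 0.2415

Numerator (weight on configurations with sector-wide selloff): 0.85×0.147 = 0.124950
Denominator P(price drop | poor earnings report): 0.46×0.853 + 0.85×0.147 = 0.517330
P(sector-wide selloff | price drop, poor earnings report) = 0.124950/0.517330 ≈ 0.2415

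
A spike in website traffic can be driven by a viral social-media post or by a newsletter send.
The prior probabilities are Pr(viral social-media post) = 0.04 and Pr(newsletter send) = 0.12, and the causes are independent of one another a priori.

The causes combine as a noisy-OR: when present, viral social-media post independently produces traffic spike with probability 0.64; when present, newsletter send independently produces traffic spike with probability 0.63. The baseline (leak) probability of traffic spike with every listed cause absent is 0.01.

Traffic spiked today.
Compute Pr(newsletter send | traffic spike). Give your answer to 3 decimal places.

Pr(newsletter send | traffic spike) ≈ 0.713

Under noisy-OR, P(traffic spike | causes) = 1 − (1−0.01)·∏(1−qᵢ) over the active causes.
Weight on newsletter send=true, given the evidence: 0.073002 + 0.004167 = 0.077169
Denominator P(traffic spike): 0.01·0.96·0.88 + 0.6337·0.96·0.12 + 0.6436·0.04·0.88 + 0.868132·0.04·0.12 = 0.108272
P(newsletter send | traffic spike) = 0.077169/0.108272 ≈ 0.713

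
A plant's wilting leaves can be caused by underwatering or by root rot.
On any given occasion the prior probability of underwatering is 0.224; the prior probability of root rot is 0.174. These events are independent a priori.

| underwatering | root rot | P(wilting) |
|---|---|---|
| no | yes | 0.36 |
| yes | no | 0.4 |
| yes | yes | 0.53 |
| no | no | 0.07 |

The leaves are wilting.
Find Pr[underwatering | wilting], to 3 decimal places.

Sum P(wilting|·) weighted by the priors over the 4 (underwatering, root rot) configurations:
  P(wilting) = 0.07·0.776·0.826 + 0.36·0.776·0.174 + 0.4·0.224·0.826 + 0.53·0.224·0.174
        = 0.044868 + 0.048609 + 0.074010 + 0.020657 = 0.188144
Keeping only the underwatering-present terms gives 0.094667, so
  P(underwatering | wilting) = 0.094667 / 0.188144 ≈ 0.503

Pr[underwatering | wilting] ≈ 0.503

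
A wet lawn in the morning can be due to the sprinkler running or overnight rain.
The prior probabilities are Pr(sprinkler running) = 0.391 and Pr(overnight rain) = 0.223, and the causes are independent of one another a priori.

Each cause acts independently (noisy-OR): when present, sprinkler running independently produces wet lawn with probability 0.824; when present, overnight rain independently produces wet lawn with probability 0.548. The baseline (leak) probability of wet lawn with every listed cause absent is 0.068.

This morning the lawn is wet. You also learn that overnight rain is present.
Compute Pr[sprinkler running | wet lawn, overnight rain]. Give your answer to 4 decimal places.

Under noisy-OR, P(wet lawn | causes) = 1 − (1−0.068)·∏(1−qᵢ) over the active causes.
Enumerate both values of sprinkler running and weight by the priors:
  P(wet lawn | overnight rain) = 0.578736*0.609 + 0.925858*0.391
        = 0.352450 + 0.362010 = 0.714460
Keeping only the sprinkler running-present terms gives 0.362010, so
  P(sprinkler running | wet lawn, overnight rain) = 0.362010 / 0.714460 ≈ 0.5067

Pr[sprinkler running | wet lawn, overnight rain] ≈ 0.5067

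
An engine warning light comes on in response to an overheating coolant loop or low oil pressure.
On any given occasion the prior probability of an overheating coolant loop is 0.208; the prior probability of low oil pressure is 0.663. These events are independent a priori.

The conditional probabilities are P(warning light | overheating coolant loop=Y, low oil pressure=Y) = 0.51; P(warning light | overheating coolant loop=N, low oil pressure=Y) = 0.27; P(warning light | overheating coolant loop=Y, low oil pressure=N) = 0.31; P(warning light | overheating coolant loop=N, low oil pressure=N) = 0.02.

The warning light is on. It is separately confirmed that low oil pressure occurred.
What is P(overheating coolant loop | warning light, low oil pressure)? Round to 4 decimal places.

By total probability over both values of overheating coolant loop:
  P(warning light | low oil pressure) = 0.27×0.792 + 0.51×0.208
        = 0.213840 + 0.106080 = 0.319920
The terms with overheating coolant loop present sum to 0.106080, so
  P(overheating coolant loop | warning light, low oil pressure) = 0.106080 / 0.319920 ≈ 0.3316

P(overheating coolant loop | warning light, low oil pressure) ≈ 0.3316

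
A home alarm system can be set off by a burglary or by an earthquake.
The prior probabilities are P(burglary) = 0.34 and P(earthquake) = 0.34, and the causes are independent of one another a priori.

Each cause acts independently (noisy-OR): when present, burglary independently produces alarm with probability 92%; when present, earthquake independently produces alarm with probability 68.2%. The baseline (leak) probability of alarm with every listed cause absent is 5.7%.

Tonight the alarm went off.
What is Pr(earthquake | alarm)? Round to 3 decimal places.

Under noisy-OR, P(alarm | causes) = 1 − (1−0.057)·∏(1−qᵢ) over the active causes.
P(alarm) = 0.057×0.66×0.66 + 0.700126×0.66×0.34 + 0.92456×0.34×0.66 + 0.97601×0.34×0.34 = 0.024829 + 0.157108 + 0.207471 + 0.112827 = 0.502235
Restricting to configurations with earthquake present: 0.157108 + 0.112827 = 0.269935.
Hence the posterior is 0.269935/0.502235 ≈ 0.537.

Pr(earthquake | alarm) ≈ 0.537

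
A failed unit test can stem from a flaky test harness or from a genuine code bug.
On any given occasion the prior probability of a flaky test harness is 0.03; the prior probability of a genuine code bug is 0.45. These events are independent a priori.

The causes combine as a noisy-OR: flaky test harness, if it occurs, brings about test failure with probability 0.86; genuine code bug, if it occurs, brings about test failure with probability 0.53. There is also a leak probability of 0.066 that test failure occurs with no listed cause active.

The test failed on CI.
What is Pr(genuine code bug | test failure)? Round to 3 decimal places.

Pr(genuine code bug | test failure) ≈ 0.839

Under noisy-OR, P(test failure | causes) = 1 − (1−0.066)·∏(1−qᵢ) over the active causes.
Numerator (weight on configurations with genuine code bug): 0.244885 + 0.012670 = 0.257555
Denominator P(test failure): 0.066*0.97*0.55 + 0.56102*0.97*0.45 + 0.86924*0.03*0.55 + 0.938543*0.03*0.45 = 0.307108
P(genuine code bug | test failure) = 0.257555/0.307108 ≈ 0.839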